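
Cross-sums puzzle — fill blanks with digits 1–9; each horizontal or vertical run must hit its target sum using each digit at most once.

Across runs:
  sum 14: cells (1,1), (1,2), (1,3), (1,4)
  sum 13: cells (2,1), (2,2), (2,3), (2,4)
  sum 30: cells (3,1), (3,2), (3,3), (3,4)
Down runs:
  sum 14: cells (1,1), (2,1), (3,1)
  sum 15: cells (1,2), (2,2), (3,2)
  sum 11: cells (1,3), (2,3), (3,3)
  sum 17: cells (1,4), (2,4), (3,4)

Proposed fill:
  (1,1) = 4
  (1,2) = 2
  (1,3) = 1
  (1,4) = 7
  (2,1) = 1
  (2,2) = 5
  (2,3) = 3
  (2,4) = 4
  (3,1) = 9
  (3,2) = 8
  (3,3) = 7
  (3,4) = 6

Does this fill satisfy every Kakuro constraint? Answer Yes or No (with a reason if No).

Yes

Across: 4+2+1+7=14; 1+5+3+4=13; 9+8+7+6=30. Down: 4+1+9=14; 2+5+8=15; 1+3+7=11; 7+4+6=17. No digit repeats within any run.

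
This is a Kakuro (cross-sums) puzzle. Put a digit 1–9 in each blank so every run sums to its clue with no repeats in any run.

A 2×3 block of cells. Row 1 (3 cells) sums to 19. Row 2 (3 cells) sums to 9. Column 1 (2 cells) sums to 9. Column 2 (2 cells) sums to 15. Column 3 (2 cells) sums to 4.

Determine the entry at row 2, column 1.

2

4 in 2 cells must be {1,3}.
The 19 across and the 4 down share only 3, so (1,3) = 3.
The 9 across and the 15 down share only 6, so (2,2) = 6.
(2,3) = 4 − 3 = 1 completes the 4 down.
(1,1) = 7: the only remaining digit allowed by both the 19 across and the 9 down.
(1,2) = 19 − 10 = 9 completes the 19 across.
(2,1) = 9 − 7 = 2 completes the 9 across.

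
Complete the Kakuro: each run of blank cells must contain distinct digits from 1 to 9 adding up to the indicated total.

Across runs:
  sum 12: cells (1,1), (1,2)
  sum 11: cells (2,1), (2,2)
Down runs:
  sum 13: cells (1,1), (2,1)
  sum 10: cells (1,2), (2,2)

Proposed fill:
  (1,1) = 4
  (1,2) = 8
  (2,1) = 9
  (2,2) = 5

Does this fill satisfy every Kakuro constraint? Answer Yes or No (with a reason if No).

No — the across run (2,1)–(2,2) sums to 14, not 11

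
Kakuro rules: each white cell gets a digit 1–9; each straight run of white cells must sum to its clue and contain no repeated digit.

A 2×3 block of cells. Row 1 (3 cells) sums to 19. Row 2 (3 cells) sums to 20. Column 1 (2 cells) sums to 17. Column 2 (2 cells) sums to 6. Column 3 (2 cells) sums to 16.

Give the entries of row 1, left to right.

8, 2, 9

17 in 2 cells must be {8,9}; 16 in 2 cells must be {7,9}.
Nothing is forced directly, so branch on (2,2), whose candidates are 4 or 5. If (2,2) = 5: then (1,2) would have to be in {2,3,4,5,6,7,8,9} for the 19 across but in {1} for the 6 down — contradiction. So (2,2) = 4.
(1,2) = 6 − 4 = 2 completes the 6 down.
Given what's placed, (1,3) must be 9 to fit the 19 across and 16 down.
(2,1) = 9: the only remaining digit allowed by both the 20 across and the 17 down.
(2,3) = 20 − 13 = 7 completes the 20 across.
(1,1) = 19 − 11 = 8 completes the 19 across.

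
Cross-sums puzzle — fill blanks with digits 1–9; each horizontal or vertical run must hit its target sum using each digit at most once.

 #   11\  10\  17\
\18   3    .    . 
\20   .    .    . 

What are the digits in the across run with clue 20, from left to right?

17 in 2 cells must be {8,9}.
R2C1 = 11 − 3 = 8 completes the 11 down.
R2C3 = 9: the only remaining digit allowed by both the 20 across and the 17 down.
R1C3 = 17 − 9 = 8 completes the 17 down.
R2C2 = 20 − 17 = 3 completes the 20 across.
R1C2 = 18 − 11 = 7 completes the 18 across.

8 3 9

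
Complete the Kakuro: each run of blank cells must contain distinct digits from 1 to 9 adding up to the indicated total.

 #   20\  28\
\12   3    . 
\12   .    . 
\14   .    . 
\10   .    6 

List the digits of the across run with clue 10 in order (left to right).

R1C2 = 12 − 3 = 9 completes the 12 across.
R4C1 = 10 − 6 = 4 completes the 10 across.
Nothing is forced directly, so branch on R2C2, whose candidates are 5 or 8. If R2C2 = 8: then R2C1 would have to be in {4} for the 12 across but in {5,6,7,8} for the 20 down — contradiction. So R2C2 = 5.
R2C1 = 12 − 5 = 7 completes the 12 across.
R3C1 = 20 − 14 = 6 completes the 20 down.
R3C2 = 14 − 6 = 8 completes the 14 across.

4 6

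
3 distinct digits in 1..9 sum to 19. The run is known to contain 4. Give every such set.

{4,6,9}; {4,7,8}

3 distinct digits from 1–9 sum between 6 and 24.
Keeping only sets containing 4.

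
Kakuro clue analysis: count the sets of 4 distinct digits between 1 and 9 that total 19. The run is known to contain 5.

4 distinct digits from 1–9 sum between 10 and 30.
Keeping only sets containing 5.
Enumerating: {1,4,5,9}, {1,5,6,7}, {2,3,5,9}, {2,4,5,8}, {3,4,5,7}.

5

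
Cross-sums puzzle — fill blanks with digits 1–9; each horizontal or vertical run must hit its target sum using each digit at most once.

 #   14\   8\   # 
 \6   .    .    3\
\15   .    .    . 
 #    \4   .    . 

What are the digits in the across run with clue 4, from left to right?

3, 1

4 in 2 cells must be {1,3}; 3 in 2 cells must be {1,2}.
The 6 across and the 14 down share only 5, so R1C1 = 5.
R1C2 = 6 − 5 = 1 completes the 6 across.
R2C1 = 14 − 5 = 9 completes the 14 down.
R3C2 = 3: the only remaining digit allowed by both the 4 across and the 8 down.
R3C3 = 4 − 3 = 1 completes the 4 across.
R2C2 = 8 − 4 = 4 completes the 8 down.
R2C3 = 15 − 13 = 2 completes the 15 across.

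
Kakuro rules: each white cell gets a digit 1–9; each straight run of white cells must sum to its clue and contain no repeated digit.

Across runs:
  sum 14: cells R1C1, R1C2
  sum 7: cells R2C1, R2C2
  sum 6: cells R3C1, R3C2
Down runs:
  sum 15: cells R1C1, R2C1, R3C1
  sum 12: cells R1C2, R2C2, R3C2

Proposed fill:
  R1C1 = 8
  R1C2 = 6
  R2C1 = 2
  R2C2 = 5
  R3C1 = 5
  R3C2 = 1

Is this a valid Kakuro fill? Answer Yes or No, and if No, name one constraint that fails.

Across: 8+6=14; 2+5=7; 5+1=6. Down: 8+2+5=15; 6+5+1=12. No digit repeats within any run.

Yes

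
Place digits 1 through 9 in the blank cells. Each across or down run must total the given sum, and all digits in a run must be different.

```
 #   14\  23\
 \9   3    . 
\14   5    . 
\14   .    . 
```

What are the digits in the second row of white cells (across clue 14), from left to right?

23 in 3 cells must be {6,8,9}.
R1C2 = 9 − 3 = 6 completes the 9 across.
R2C2 = 14 − 5 = 9 completes the 14 across.
R3C1 = 14 − 8 = 6 completes the 14 down.
R3C2 = 14 − 6 = 8 completes the 14 across.

5, 9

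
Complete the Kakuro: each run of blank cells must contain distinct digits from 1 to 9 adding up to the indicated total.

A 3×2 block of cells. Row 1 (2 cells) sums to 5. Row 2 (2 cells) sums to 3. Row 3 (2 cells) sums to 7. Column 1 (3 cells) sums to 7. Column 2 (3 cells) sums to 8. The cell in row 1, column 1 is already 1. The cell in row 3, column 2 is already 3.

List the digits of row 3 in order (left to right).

4, 3

3 in 2 cells must be {1,2}; 7 in 3 cells must be {1,2,4}.
(1,2) = 5 − 1 = 4 completes the 5 across.
(2,1) = 2: the only remaining digit allowed by both the 3 across and the 7 down.
(2,2) = 3 − 2 = 1 completes the 3 across.
(3,1) = 7 − 3 = 4 completes the 7 across.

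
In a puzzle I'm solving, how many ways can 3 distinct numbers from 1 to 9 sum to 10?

4

3 distinct digits from 1–9 sum between 6 and 24.
Enumerating: {1,2,7}, {1,3,6}, {1,4,5}, {2,3,5}.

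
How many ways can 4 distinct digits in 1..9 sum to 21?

4 distinct digits from 1–9 sum between 10 and 30.

11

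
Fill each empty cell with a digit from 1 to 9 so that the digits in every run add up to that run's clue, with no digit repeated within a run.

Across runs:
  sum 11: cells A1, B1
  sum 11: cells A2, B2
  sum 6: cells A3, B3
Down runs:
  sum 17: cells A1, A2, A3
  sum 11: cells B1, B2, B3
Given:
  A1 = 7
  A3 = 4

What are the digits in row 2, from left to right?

6 5

B1 = 11 − 7 = 4 completes the 11 across.
A2 = 17 − 11 = 6 completes the 17 down.
B2 = 11 − 6 = 5 completes the 11 across.
B3 = 6 − 4 = 2 completes the 6 across.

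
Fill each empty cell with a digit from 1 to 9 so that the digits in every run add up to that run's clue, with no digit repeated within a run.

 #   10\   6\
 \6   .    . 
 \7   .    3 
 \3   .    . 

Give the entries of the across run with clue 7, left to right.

4, 3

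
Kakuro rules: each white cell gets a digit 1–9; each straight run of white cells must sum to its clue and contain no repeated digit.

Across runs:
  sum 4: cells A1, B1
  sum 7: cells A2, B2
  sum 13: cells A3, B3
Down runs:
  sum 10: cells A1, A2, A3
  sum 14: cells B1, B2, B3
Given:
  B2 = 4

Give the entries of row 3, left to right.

6, 7

4 in 2 cells must be {1,3}.
A2 = 7 − 4 = 3 completes the 7 across.
Given what's placed, A1 must be 1 to fit the 4 across and 10 down.
B1 = 4 − 1 = 3 completes the 4 across.
A3 = 10 − 4 = 6 completes the 10 down.
B3 = 13 − 6 = 7 completes the 13 across.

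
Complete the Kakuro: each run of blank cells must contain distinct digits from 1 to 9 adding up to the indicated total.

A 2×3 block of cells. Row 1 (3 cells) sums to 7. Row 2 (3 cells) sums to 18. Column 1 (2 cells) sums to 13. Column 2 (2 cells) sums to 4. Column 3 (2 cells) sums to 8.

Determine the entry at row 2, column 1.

9

7 in 3 cells must be {1,2,4}; 4 in 2 cells must be {1,3}.
The 7 across and the 13 down share only 4, so (1,1) = 4.
Given what's placed, (1,2) must be 1 to fit the 7 across and 4 down.
(1,3) = 7 − 5 = 2 completes the 7 across.
(2,1) = 13 − 4 = 9 completes the 13 down.
(2,2) = 4 − 1 = 3 completes the 4 down.
(2,3) = 18 − 12 = 6 completes the 18 across.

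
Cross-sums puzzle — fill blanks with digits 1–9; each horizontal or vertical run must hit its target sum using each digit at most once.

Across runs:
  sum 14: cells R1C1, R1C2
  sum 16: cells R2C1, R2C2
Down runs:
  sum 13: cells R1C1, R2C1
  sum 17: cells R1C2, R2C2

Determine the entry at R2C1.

16 in 2 cells must be {7,9}; 17 in 2 cells must be {8,9}.
The 16 across and the 17 down share only 9, so R2C2 = 9.
R1C2 = 17 − 9 = 8 completes the 17 down.
R2C1 = 16 − 9 = 7 completes the 16 across.
R1C1 = 14 − 8 = 6 completes the 14 across.

7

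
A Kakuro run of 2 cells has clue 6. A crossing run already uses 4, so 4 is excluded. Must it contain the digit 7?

No

The only way to make 6 from 2 distinct digits under that restriction is {1,5}, which does not contain 7.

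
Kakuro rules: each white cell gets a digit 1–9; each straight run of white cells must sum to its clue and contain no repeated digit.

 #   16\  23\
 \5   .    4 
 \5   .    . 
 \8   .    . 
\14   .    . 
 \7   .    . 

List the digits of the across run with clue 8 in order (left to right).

2 6

16 in 5 cells must be {1,2,3,4,6}.
R1C1 = 5 − 4 = 1 completes the 5 across.
Given what's placed, R4C1 must be 6 to fit the 14 across and 16 down.
R4C2 = 14 − 6 = 8 completes the 14 across.
No cell is forced outright now. R3C1 can only be 2 or 3 (the digits allowed by both its 8 across and its 16 down). If R3C1 = 3: then R3C2 would have to be in {5} for the 8 across but in {1,2,3,6,7} for the 23 down — contradiction. So R3C1 = 2.
R3C2 = 8 − 2 = 6 completes the 8 across.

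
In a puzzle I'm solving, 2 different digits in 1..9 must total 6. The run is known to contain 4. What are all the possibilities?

2 distinct digits from 1–9 sum between 3 and 17.
Keeping only sets containing 4.
Only one set works: {2,4}.

{2,4}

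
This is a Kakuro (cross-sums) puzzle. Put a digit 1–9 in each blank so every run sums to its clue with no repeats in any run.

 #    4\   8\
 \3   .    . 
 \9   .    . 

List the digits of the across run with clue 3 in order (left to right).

3 in 2 cells must be {1,2}; 4 in 2 cells must be {1,3}.
The 3 across and the 4 down share only 1, so R1C1 = 1.
R1C2 = 3 − 1 = 2 completes the 3 across.
R2C1 = 4 − 1 = 3 completes the 4 down.
R2C2 = 9 − 3 = 6 completes the 9 across.

1, 2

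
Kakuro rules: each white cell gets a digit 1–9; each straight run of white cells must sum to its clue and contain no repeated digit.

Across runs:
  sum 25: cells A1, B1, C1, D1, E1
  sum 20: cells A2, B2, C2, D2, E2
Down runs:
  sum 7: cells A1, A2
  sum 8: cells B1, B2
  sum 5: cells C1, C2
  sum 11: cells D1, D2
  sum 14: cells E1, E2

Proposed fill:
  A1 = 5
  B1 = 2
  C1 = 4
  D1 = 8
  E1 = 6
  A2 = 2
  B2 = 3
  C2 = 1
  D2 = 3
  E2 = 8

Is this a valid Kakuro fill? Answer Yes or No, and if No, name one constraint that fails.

No — the down run B1–B2 sums to 5, not 8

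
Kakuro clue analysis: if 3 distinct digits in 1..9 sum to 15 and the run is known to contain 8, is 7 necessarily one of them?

No

Counterexample: {1,6,8} sums to 15 under that restriction without using 7.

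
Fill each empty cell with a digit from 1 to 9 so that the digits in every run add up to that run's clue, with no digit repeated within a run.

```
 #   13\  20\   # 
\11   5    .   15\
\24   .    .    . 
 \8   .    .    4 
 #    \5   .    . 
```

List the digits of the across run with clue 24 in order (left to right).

7 9 8

24 in 3 cells must be {7,8,9}.
R1C2 = 11 − 5 = 6 completes the 11 across.
R2C1 = 7: the only remaining digit allowed by both the 24 across and the 13 down.
R3C1 = 13 − 12 = 1 completes the 13 down.
R3C2 = 8 − 5 = 3 completes the 8 across.
R2C2 = 9: the only remaining digit allowed by both the 24 across and the 20 down.
R2C3 = 24 − 16 = 8 completes the 24 across.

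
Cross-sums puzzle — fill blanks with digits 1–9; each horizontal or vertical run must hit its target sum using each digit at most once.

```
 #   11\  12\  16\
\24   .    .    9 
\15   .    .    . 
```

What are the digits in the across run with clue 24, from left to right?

8, 7, 9

24 in 3 cells must be {7,8,9}; 16 in 2 cells must be {7,9}.
R2C3 = 16 − 9 = 7 completes the 16 down.
Nothing is forced directly, so branch on R2C2, whose candidates are 3 or 5. If R2C2 = 3: then R1C2 would have to be in {7,8} for the 24 across but in {9} for the 12 down — contradiction. So R2C2 = 5.
R1C2 = 12 − 5 = 7 completes the 12 down.
R2C1 = 15 − 12 = 3 completes the 15 across.
R1C1 = 24 − 16 = 8 completes the 24 across.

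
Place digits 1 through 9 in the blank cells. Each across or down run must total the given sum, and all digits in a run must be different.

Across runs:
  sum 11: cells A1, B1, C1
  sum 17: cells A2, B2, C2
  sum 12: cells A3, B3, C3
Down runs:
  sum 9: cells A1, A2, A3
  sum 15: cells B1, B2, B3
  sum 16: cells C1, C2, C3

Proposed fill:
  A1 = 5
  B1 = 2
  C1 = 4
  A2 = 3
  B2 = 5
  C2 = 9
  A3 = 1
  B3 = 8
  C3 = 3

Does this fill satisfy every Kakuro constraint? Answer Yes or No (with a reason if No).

Yes

Across: 5+2+4=11; 3+5+9=17; 1+8+3=12. Down: 5+3+1=9; 2+5+8=15; 4+9+3=16. No digit repeats within any run.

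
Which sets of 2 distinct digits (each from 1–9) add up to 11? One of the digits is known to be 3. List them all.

{3,8}

2 distinct digits from 1–9 sum between 3 and 17.
Keeping only sets containing 3.
Only one set works: {3,8}.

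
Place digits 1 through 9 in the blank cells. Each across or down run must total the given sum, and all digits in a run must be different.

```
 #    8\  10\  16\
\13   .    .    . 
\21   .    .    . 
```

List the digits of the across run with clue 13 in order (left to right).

3, 1, 9

16 in 2 cells must be {7,9}.
Nothing is forced directly, so branch on R2C1, whose candidates are 5 or 6 or 7. If R2C1 = 6: that forces R1C1 = 2, R1C3 = 7, after which R2C3 would have to be in {7,8} for the 21 across but in {9} for the 16 down — contradiction. If R2C1 = 7: that forces R1C1 = 1, R2C3 = 9, R1C3 = 7, after which R2C2 would have to be in {5} for the 21 across but in {1,2,3,4,6,7,8,9} for the 10 down — contradiction. So R2C1 = 5.
R1C1 = 8 − 5 = 3 completes the 8 down.
Given what's placed, R1C3 must be 9 to fit the 13 across and 16 down.
R2C3 = 16 − 9 = 7 completes the 16 down.
R1C2 = 13 − 12 = 1 completes the 13 across.
R2C2 = 21 − 12 = 9 completes the 21 across.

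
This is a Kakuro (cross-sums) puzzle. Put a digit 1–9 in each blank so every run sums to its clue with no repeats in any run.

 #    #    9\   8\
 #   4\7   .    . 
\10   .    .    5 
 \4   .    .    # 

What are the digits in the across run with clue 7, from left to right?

4 in 2 cells must be {1,3}.
R1C3 = 8 − 5 = 3 completes the 8 down.
R1C2 = 7 − 3 = 4 completes the 7 across.
Given what's placed, R3C2 must be 3 to fit the 4 across and 9 down.
R2C2 = 9 − 7 = 2 completes the 9 down.
R3C1 = 4 − 3 = 1 completes the 4 across.
R2C1 = 10 − 7 = 3 completes the 10 across.

4 3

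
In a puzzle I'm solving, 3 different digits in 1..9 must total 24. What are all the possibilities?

{7,8,9}

3 distinct digits from 1–9 sum between 6 and 24.
Only one set works: {7,8,9}.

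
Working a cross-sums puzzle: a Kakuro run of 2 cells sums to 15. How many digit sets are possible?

2

2 distinct digits from 1–9 sum between 3 and 17.
Enumerating: {6,9}, {7,8}.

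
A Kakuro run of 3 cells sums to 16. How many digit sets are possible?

3 distinct digits from 1–9 sum between 6 and 24.

8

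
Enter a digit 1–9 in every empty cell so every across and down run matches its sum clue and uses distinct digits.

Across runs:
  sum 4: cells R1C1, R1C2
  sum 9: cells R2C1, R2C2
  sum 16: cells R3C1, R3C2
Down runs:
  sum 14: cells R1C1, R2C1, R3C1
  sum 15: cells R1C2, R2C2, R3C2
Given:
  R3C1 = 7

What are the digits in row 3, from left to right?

7, 9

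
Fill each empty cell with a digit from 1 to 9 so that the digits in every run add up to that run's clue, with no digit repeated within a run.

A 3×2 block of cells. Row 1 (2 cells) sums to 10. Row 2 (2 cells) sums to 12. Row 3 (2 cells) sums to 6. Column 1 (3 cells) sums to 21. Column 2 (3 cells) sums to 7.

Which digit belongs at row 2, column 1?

8

7 in 3 cells must be {1,2,4}.
The 12 across and the 7 down share only 4, so (2,2) = 4.
(2,1) = 12 − 4 = 8 completes the 12 across.
Given what's placed, (3,1) must be 4 to fit the 6 across and 21 down.
(3,2) = 6 − 4 = 2 completes the 6 across.
(1,1) = 21 − 12 = 9 completes the 21 down.
(1,2) = 10 − 9 = 1 completes the 10 across.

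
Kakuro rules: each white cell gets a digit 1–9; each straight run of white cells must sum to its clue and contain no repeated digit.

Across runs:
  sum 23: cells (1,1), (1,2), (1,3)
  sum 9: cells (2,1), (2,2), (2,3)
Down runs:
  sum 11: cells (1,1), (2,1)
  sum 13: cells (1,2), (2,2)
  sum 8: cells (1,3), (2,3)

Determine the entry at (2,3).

23 in 3 cells must be {6,8,9}.
The 23 across and the 8 down share only 6, so (1,3) = 6.
(2,3) = 8 − 6 = 2 completes the 8 down.
Nothing is forced directly, so branch on (2,2), whose candidates are 4 or 6. If (2,2) = 6: then (1,2) would have to be in {8,9} for the 23 across but in {7} for the 13 down — contradiction. So (2,2) = 4.
(1,2) = 13 − 4 = 9 completes the 13 down.
(2,1) = 9 − 6 = 3 completes the 9 across.
(1,1) = 23 − 15 = 8 completes the 23 across.

2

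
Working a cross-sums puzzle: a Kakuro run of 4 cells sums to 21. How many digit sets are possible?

4 distinct digits from 1–9 sum between 10 and 30.

11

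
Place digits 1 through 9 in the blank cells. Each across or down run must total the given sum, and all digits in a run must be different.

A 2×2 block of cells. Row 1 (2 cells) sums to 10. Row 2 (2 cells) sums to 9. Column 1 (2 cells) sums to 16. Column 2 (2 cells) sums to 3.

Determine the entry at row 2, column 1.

7

16 in 2 cells must be {7,9}; 3 in 2 cells must be {1,2}.
The 9 across and the 16 down share only 7, so (2,1) = 7.
(2,2) = 9 − 7 = 2 completes the 9 across.
(1,1) = 16 − 7 = 9 completes the 16 down.
(1,2) = 10 − 9 = 1 completes the 10 across.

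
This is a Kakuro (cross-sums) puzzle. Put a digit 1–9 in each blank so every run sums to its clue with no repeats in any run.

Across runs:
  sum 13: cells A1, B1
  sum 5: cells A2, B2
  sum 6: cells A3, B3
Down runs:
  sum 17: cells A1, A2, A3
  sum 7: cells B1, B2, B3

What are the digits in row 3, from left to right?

5 1

7 in 3 cells must be {1,2,4}.
The 13 across and the 7 down share only 4, so B1 = 4.
A1 = 13 − 4 = 9 completes the 13 across.
Nothing is forced directly, so branch on B2, whose candidates are 1 or 2. If B2 = 1: then A2 would have to be in {4} for the 5 across but in {1,2,3,5,6,7} for the 17 down — contradiction. So B2 = 2.
A2 = 5 − 2 = 3 completes the 5 across.
A3 = 17 − 12 = 5 completes the 17 down.
B3 = 6 − 5 = 1 completes the 6 across.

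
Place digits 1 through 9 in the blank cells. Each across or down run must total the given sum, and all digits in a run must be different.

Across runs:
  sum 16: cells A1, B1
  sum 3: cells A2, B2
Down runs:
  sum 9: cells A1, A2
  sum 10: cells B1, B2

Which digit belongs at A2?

2

16 in 2 cells must be {7,9}; 3 in 2 cells must be {1,2}.
The 16 across and the 9 down share only 7, so A1 = 7.
B1 = 16 − 7 = 9 completes the 16 across.
A2 = 9 − 7 = 2 completes the 9 down.
B2 = 3 − 2 = 1 completes the 3 across.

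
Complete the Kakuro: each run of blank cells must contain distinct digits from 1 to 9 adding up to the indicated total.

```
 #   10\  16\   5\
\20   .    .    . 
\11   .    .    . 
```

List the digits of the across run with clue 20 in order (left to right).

16 in 2 cells must be {7,9}.
The 11 across and the 16 down share only 7, so R2C2 = 7.
R1C2 = 16 − 7 = 9 completes the 16 down.
Nothing is forced directly, so branch on R2C1, whose candidates are 1 or 3. If R2C1 = 1: then R1C1 would have to be in {3,4,5,6,7,8} for the 20 across but in {9} for the 10 down — contradiction. So R2C1 = 3.
R1C1 = 10 − 3 = 7 completes the 10 down.
R1C3 = 20 − 16 = 4 completes the 20 across.
R2C3 = 11 − 10 = 1 completes the 11 across.

7 9 4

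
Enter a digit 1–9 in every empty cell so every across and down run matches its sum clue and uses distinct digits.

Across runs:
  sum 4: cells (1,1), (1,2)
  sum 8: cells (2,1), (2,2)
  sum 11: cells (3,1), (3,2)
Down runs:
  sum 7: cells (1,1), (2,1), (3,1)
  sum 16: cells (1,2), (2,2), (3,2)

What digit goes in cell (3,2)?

7

4 in 2 cells must be {1,3}; 7 in 3 cells must be {1,2,4}.
The 4 across and the 7 down share only 1, so (1,1) = 1.
(1,2) = 4 − 1 = 3 completes the 4 across.
Given what's placed, (2,1) must be 2 to fit the 8 across and 7 down.
(2,2) = 8 − 2 = 6 completes the 8 across.
(3,1) = 7 − 3 = 4 completes the 7 down.
(3,2) = 11 − 4 = 7 completes the 11 across.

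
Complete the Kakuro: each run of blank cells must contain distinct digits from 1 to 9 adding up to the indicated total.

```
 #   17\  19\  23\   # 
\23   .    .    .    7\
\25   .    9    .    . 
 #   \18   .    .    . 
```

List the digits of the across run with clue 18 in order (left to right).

4 9 5

23 in 3 cells must be {6,8,9}; 17 in 2 cells must be {8,9}.
Given what's placed, R2C1 must be 8 to fit the 25 across and 17 down.
R2C3 = 6: the only remaining digit allowed by both the 25 across and the 23 down.
R2C4 = 25 − 23 = 2 completes the 25 across.
R3C4 = 7 − 2 = 5 completes the 7 down.
R1C1 = 17 − 8 = 9 completes the 17 down.
Given what's placed, R1C3 must be 8 to fit the 23 across and 23 down.
R3C3 = 23 − 14 = 9 completes the 23 down.
R1C2 = 23 − 17 = 6 completes the 23 across.
R3C2 = 18 − 14 = 4 completes the 18 across.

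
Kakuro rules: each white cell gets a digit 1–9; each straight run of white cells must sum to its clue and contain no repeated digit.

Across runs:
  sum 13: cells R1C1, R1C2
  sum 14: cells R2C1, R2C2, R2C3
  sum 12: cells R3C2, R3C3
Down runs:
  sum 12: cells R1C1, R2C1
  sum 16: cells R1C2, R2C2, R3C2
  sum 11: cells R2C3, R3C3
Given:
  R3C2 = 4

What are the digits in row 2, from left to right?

4, 7, 3

R3C3 = 12 − 4 = 8 completes the 12 across.
R2C3 = 11 − 8 = 3 completes the 11 down.
No cell is forced outright now. R1C2 can only be 5 or 7 or 9 (the digits allowed by both its 13 across and its 16 down). If R1C2 = 7: then R1C1 would have to be in {6} for the 13 across but in {3,4,5,7,8,9} for the 12 down — contradiction. If R1C2 = 9: that forces R1C1 = 4, after which R2C1 would have to be in {2,4,5,6,7,9} for the 14 across but in {8} for the 12 down — contradiction. So R1C2 = 5.
R1C1 = 13 − 5 = 8 completes the 13 across.
R2C1 = 12 − 8 = 4 completes the 12 down.
R2C2 = 14 − 7 = 7 completes the 14 across.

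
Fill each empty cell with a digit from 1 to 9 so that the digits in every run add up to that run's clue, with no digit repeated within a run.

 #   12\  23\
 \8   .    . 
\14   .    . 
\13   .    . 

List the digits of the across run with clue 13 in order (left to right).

4, 9

23 in 3 cells must be {6,8,9}.
The 8 across and the 23 down share only 6, so R1C2 = 6.
R1C1 = 8 − 6 = 2 completes the 8 across.
Nothing is forced directly, so branch on R2C1, whose candidates are 6 or 9. If R2C1 = 9: then R2C2 would have to be in {5} for the 14 across but in {8,9} for the 23 down — contradiction. So R2C1 = 6.
R2C2 = 14 − 6 = 8 completes the 14 across.
R3C1 = 12 − 8 = 4 completes the 12 down.
R3C2 = 13 − 4 = 9 completes the 13 across.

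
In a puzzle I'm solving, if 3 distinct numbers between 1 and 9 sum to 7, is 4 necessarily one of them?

Yes

The only way to make 7 from 3 distinct digits is {1,2,4}, which contains 4.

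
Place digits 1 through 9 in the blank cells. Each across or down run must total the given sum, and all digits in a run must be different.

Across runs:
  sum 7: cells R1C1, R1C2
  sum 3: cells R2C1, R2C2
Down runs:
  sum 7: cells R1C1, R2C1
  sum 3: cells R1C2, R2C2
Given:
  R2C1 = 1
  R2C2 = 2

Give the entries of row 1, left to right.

6, 1

3 in 2 cells must be {1,2}.
R1C1 = 7 − 1 = 6 completes the 7 down.
R1C2 = 7 − 6 = 1 completes the 7 across.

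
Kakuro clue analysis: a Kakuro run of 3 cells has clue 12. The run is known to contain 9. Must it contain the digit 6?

The only way to make 12 from 3 distinct digits under that restriction is {1,2,9}, which does not contain 6.

No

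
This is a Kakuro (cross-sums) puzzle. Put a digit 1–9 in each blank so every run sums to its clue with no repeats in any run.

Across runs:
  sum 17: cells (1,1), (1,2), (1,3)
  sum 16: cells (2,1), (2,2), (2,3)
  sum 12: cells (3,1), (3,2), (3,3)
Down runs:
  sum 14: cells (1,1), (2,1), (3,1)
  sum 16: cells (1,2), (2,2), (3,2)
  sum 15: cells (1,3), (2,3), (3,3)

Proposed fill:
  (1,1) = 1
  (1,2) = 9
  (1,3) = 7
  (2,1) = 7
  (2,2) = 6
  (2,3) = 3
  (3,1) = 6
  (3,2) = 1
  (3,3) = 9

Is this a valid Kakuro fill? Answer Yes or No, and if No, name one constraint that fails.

No — the across run (3,1)–(3,3) sums to 16, not 12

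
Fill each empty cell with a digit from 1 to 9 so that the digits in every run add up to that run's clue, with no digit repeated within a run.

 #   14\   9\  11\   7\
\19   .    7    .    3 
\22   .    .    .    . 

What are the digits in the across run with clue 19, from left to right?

5, 7, 4, 3

R2C2 = 9 − 7 = 2 completes the 9 down.
R2C4 = 7 − 3 = 4 completes the 7 down.
Given what's placed, R2C1 must be 9 to fit the 22 across and 14 down.
R2C3 = 22 − 15 = 7 completes the 22 across.
R1C1 = 14 − 9 = 5 completes the 14 down.
R1C3 = 19 − 15 = 4 completes the 19 across.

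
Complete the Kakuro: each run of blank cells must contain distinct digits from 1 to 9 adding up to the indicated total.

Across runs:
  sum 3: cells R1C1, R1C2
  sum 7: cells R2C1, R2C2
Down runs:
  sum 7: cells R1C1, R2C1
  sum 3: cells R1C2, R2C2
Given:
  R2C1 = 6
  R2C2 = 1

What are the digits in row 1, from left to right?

1 2

3 in 2 cells must be {1,2}.
R1C1 = 7 − 6 = 1 completes the 7 down.
R1C2 = 3 − 1 = 2 completes the 3 across.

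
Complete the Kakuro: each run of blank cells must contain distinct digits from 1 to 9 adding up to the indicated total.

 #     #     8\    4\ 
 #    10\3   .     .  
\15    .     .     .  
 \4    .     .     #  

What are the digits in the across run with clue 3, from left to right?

3 in 2 cells must be {1,2}; 4 in 2 cells must be {1,3}.
The 3 across and the 4 down share only 1, so R1C3 = 1.
R2C3 = 4 − 1 = 3 completes the 4 down.
R1C2 = 3 − 1 = 2 completes the 3 across.
R2C2 = 5: the only remaining digit allowed by both the 15 across and the 8 down.
R3C2 = 8 − 7 = 1 completes the 8 down.
R2C1 = 15 − 8 = 7 completes the 15 across.
R3C1 = 4 − 1 = 3 completes the 4 across.

2, 1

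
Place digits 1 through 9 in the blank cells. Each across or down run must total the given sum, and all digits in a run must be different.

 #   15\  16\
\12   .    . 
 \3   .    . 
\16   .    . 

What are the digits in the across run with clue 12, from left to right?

3 in 2 cells must be {1,2}; 16 in 2 cells must be {7,9}.
Nothing is forced directly, so branch on R2C1, whose candidates are 1 or 2. If R2C1 = 1: that forces R2C2 = 2, R3C1 = 9, after which R3C2 would have to be in {7} for the 16 across but in {5,6,8,9} for the 16 down — contradiction. So R2C1 = 2.
R2C2 = 3 − 2 = 1 completes the 3 across.
Nothing is forced directly, so branch on R3C1, whose candidates are 7 or 9. If R3C1 = 7: then R1C1 would have to be in {3,4,5,7,8,9} for the 12 across but in {6} for the 15 down — contradiction. So R3C1 = 9.
R1C1 = 15 − 11 = 4 completes the 15 down.
R1C2 = 12 − 4 = 8 completes the 12 across.
R3C2 = 16 − 9 = 7 completes the 16 across.

4, 8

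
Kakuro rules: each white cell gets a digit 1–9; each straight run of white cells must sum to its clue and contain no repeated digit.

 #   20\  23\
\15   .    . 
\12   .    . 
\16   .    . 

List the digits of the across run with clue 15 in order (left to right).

16 in 2 cells must be {7,9}; 23 in 3 cells must be {6,8,9}.
The 16 across and the 23 down share only 9, so R3C2 = 9.
Given what's placed, R2C2 must be 8 to fit the 12 across and 23 down.
R3C1 = 16 − 9 = 7 completes the 16 across.
R1C2 = 23 − 17 = 6 completes the 23 down.
R2C1 = 12 − 8 = 4 completes the 12 across.
R1C1 = 15 − 6 = 9 completes the 15 across.

9 6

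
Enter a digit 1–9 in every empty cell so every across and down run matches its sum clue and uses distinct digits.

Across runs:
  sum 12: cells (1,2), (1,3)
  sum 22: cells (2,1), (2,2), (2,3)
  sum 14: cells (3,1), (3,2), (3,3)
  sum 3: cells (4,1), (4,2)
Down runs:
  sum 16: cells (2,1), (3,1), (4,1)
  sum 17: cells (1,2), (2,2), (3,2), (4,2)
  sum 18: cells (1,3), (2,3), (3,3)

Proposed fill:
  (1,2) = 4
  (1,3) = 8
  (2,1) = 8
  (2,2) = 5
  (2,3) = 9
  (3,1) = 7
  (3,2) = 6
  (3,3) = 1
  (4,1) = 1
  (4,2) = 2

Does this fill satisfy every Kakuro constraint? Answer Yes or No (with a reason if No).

Across: 4+8=12; 8+5+9=22; 7+6+1=14; 1+2=3. Down: 8+7+1=16; 4+5+6+2=17; 8+9+1=18. No digit repeats within any run.

Yes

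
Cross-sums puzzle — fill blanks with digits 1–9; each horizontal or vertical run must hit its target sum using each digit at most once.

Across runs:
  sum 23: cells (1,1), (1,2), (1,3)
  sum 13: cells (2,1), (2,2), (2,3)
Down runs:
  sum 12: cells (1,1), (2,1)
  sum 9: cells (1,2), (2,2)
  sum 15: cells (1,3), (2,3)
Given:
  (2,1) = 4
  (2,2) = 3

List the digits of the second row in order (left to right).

4, 3, 6

23 in 3 cells must be {6,8,9}.
(1,1) = 12 − 4 = 8 completes the 12 down.
(1,2) = 9 − 3 = 6 completes the 9 down.
(1,3) = 23 − 14 = 9 completes the 23 across.
(2,3) = 13 − 7 = 6 completes the 13 across.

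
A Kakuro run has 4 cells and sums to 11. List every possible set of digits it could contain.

{1,2,3,5}

4 distinct digits from 1–9 sum between 10 and 30.
Only one set works: {1,2,3,5}.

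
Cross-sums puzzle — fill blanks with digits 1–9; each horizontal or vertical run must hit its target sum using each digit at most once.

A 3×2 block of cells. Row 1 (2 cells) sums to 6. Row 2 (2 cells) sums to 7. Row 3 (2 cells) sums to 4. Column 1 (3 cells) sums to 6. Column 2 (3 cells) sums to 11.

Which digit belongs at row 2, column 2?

6

4 in 2 cells must be {1,3}; 6 in 3 cells must be {1,2,3}.
Nothing is forced directly, so branch on (1,1), whose candidates are 1 or 2. If (1,1) = 1: that forces (1,2) = 5, (3,1) = 3, after which (3,2) would have to be in {1} for the 4 across but in {2,4} for the 11 down — contradiction. So (1,1) = 2.
(1,2) = 6 − 2 = 4 completes the 6 across.
Given what's placed, (3,2) must be 1 to fit the 4 across and 11 down.
(2,2) = 11 − 5 = 6 completes the 11 down.
(3,1) = 4 − 1 = 3 completes the 4 across.
(2,1) = 7 − 6 = 1 completes the 7 across.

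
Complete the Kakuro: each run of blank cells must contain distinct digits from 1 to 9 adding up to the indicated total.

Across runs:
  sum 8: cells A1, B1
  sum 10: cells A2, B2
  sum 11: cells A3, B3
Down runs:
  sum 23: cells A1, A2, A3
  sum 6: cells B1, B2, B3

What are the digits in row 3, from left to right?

23 in 3 cells must be {6,8,9}; 6 in 3 cells must be {1,2,3}.
The 8 across and the 23 down share only 6, so A1 = 6.
B1 = 8 − 6 = 2 completes the 8 across.
Given what's placed, B3 must be 3 to fit the 11 across and 6 down.
B2 = 6 − 5 = 1 completes the 6 down.
A3 = 11 − 3 = 8 completes the 11 across.
A2 = 10 − 1 = 9 completes the 10 across.

8 3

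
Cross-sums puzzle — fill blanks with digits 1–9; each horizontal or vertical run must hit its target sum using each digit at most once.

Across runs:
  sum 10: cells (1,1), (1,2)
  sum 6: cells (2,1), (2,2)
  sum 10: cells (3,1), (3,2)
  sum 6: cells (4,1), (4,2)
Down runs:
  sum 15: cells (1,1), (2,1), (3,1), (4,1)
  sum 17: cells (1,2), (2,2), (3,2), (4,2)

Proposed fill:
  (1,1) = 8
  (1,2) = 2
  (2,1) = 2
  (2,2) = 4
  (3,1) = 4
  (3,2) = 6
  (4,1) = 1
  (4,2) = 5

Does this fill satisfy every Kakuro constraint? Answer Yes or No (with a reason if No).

Yes

Across: 8+2=10; 2+4=6; 4+6=10; 1+5=6. Down: 8+2+4+1=15; 2+4+6+5=17. No digit repeats within any run.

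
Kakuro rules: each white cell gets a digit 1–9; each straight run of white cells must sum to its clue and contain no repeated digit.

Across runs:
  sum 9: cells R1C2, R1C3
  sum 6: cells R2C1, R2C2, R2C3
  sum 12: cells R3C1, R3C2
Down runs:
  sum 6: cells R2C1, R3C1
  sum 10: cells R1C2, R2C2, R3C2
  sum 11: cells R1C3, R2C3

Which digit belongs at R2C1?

1

6 in 3 cells must be {1,2,3}.
Nothing is forced directly, so branch on R2C3, whose candidates are 2 or 3. If R2C3 = 2: then R1C3 would have to be in {1,2,3,4,5,6,7,8} for the 9 across but in {9} for the 11 down — contradiction. So R2C3 = 3.
R1C3 = 11 − 3 = 8 completes the 11 down.
R1C2 = 9 − 8 = 1 completes the 9 across.
R2C2 = 2: the only remaining digit allowed by both the 6 across and the 10 down.
R3C2 = 10 − 3 = 7 completes the 10 down.
R2C1 = 6 − 5 = 1 completes the 6 across.
R3C1 = 12 − 7 = 5 completes the 12 across.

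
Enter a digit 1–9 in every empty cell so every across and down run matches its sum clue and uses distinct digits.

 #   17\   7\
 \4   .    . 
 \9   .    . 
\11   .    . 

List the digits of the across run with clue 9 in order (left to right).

4 in 2 cells must be {1,3}; 7 in 3 cells must be {1,2,4}.
The 4 across and the 7 down share only 1, so R1C2 = 1.
R1C1 = 4 − 1 = 3 completes the 4 across.
Nothing is forced directly, so branch on R2C2, whose candidates are 2 or 4. If R2C2 = 2: then R2C1 would have to be in {7} for the 9 across but in {5,6,8,9} for the 17 down — contradiction. So R2C2 = 4.
R2C1 = 9 − 4 = 5 completes the 9 across.
R3C1 = 17 − 8 = 9 completes the 17 down.
R3C2 = 11 − 9 = 2 completes the 11 across.

5 4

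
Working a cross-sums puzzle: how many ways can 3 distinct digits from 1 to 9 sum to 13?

7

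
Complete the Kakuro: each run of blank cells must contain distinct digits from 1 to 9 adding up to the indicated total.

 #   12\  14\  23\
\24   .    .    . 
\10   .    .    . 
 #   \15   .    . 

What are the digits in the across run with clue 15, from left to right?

6 9

24 in 3 cells must be {7,8,9}; 23 in 3 cells must be {6,8,9}.
Only 6 fits R2C3 under both its across sum 10 and down sum 23.
Given what's placed, R2C1 must be 3 to fit the 10 across and 12 down.
R2C2 = 10 − 9 = 1 completes the 10 across.
R1C1 = 12 − 3 = 9 completes the 12 down.
R1C3 = 8: the only remaining digit allowed by both the 24 across and the 23 down.
R3C3 = 23 − 14 = 9 completes the 23 down.
R1C2 = 24 − 17 = 7 completes the 24 across.
R3C2 = 15 − 9 = 6 completes the 15 across.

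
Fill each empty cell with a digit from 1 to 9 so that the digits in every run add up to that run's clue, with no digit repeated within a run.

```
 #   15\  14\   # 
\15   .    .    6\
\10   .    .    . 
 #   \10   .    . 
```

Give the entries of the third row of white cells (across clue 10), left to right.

6 4

Nothing is forced directly, so branch on R2C1, whose candidates are 6 or 7. If R2C1 = 6: that forces R1C1 = 9, R1C2 = 6, R2C3 = 1, after which R3C3 would have to be in {1,2,3,4,6,7,8,9} for the 10 across but in {5} for the 6 down — contradiction. So R2C1 = 7.
R1C1 = 15 − 7 = 8 completes the 15 down.
R1C2 = 15 − 8 = 7 completes the 15 across.
No cell is forced outright now. R2C2 can only be 1 or 2 (the digits allowed by both its 10 across and its 14 down). If R2C2 = 2: that forces R2C3 = 1, after which R3C2 would have to be in {1,2,3,4,6,7,8,9} for the 10 across but in {5} for the 14 down — contradiction. So R2C2 = 1.
R2C3 = 10 − 8 = 2 completes the 10 across.
R3C2 = 14 − 8 = 6 completes the 14 down.
R3C3 = 10 − 6 = 4 completes the 10 across.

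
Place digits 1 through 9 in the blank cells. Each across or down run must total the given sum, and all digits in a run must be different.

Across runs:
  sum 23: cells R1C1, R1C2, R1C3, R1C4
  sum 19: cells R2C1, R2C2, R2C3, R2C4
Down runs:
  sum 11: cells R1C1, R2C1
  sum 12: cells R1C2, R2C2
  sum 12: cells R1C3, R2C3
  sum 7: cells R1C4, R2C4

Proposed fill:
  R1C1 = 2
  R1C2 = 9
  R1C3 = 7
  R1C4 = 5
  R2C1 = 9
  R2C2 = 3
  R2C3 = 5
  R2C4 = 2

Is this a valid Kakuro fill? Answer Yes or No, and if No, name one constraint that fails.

Across: 2+9+7+5=23; 9+3+5+2=19. Down: 2+9=11; 9+3=12; 7+5=12; 5+2=7. No digit repeats within any run.

Yes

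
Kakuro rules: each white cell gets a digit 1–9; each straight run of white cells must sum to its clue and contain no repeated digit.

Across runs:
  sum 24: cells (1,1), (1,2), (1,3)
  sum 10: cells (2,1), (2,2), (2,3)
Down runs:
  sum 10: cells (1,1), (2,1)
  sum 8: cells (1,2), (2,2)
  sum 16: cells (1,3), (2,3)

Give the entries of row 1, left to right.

8, 7, 9

24 in 3 cells must be {7,8,9}; 16 in 2 cells must be {7,9}.
The 24 across and the 8 down share only 7, so (1,2) = 7.
Given what's placed, (1,3) must be 9 to fit the 24 across and 16 down.
(2,2) = 8 − 7 = 1 completes the 8 down.
(2,3) = 16 − 9 = 7 completes the 16 down.
(1,1) = 24 − 16 = 8 completes the 24 across.
(2,1) = 10 − 8 = 2 completes the 10 across.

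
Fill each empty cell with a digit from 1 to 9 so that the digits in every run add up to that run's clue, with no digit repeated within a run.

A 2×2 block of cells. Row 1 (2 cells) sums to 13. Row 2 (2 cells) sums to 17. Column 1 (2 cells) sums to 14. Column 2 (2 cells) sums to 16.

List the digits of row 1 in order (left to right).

17 in 2 cells must be {8,9}; 16 in 2 cells must be {7,9}.
The 17 across and the 16 down share only 9, so (2,2) = 9.
(1,2) = 16 − 9 = 7 completes the 16 down.
(2,1) = 17 − 9 = 8 completes the 17 across.
(1,1) = 13 − 7 = 6 completes the 13 across.

6 7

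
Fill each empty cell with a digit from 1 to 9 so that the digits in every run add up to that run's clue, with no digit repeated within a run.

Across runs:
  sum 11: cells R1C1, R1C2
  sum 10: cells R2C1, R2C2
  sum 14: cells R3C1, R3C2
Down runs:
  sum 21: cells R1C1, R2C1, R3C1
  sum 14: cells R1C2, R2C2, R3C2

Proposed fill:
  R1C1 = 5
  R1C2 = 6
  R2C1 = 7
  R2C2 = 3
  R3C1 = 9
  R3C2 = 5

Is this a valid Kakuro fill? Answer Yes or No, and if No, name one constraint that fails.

Across: 5+6=11; 7+3=10; 9+5=14. Down: 5+7+9=21; 6+3+5=14. No digit repeats within any run.

Yes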